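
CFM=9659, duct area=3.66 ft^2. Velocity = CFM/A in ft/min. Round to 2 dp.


V = 9659 / 3.66 = 2639.07 ft/min

2639.07 ft/min


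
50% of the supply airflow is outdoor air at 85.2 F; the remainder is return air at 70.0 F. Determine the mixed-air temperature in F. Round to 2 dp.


T_mix = 0.5*85.2 + 0.5*70.0 = 77.60 F

77.60 F


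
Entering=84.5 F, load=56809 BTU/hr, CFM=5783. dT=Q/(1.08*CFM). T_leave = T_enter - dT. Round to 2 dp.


dT = 56809/(1.08*5783) = 9.0958
T_leave = 84.5 - 9.0958 = 75.40 F

75.40 F


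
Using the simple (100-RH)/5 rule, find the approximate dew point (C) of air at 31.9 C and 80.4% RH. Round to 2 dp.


Td = 31.9 - (100-80.4)/5 = 27.98 C

27.98 C


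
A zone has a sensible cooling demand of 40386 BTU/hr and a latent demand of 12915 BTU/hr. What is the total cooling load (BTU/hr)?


Qt = 40386 + 12915 = 53301 BTU/hr

53301 BTU/hr


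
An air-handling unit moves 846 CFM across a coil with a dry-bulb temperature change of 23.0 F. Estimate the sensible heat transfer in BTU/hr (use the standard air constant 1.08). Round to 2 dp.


Q = 1.08 * 846 * 23.0 = 21014.64 BTU/hr

21014.64 BTU/hr


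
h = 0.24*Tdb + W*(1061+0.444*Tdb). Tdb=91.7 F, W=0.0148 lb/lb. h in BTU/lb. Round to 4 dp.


h = 0.24*91.7 + 0.0148*(1061+0.444*91.7) = 38.3134 BTU/lb

38.3134 BTU/lb


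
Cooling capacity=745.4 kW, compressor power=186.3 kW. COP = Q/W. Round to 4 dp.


COP = 745.4 / 186.3 = 4.0011

4.0011


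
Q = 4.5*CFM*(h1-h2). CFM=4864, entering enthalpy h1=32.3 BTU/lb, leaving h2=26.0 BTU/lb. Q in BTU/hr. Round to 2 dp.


Q = 4.5 * 4864 * (32.3 - 26.0) = 137894.40 BTU/hr

137894.40 BTU/hr


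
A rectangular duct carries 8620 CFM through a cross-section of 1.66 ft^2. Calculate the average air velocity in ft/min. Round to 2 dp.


V = 8620 / 1.66 = 5192.77 ft/min

5192.77 ft/min


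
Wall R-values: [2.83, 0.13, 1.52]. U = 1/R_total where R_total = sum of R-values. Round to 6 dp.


R_total = 2.83 + 0.13 + 1.52 = 4.48
U = 1/4.48 = 0.223214

0.223214


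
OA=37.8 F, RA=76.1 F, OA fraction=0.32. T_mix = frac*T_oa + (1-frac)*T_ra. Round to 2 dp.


T_mix = 0.32*37.8 + 0.68*76.1 = 63.84 F

63.84 F


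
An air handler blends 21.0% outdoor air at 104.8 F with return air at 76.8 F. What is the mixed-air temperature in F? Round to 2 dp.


T_mix = 76.8 + (21.0/100)*(104.8-76.8) = 82.68 F

82.68 F


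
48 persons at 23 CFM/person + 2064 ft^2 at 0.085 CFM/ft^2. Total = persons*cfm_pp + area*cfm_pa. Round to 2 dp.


Total = 48*23 + 2064*0.085 = 1279.44 CFM

1279.44 CFM


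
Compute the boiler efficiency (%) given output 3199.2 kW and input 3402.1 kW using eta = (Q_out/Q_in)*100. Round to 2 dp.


eta = (3199.2/3402.1)*100 = 94.04 %

94.04 %


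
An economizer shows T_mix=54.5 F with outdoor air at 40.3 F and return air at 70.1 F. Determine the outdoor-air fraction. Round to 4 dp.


frac = (54.5 - 70.1) / (40.3 - 70.1) = 0.5235

0.5235


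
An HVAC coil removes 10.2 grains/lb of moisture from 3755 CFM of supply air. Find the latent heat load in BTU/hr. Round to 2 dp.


Q = 0.68 * 3755 * 10.2 = 26044.68 BTU/hr

26044.68 BTU/hr


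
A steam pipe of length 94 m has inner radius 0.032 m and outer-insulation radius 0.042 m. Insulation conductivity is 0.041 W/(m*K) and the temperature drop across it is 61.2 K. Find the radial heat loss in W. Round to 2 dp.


Q = 2*pi*0.041*94*61.2/ln(0.042/0.032) = 5449.79 W

5449.79 W


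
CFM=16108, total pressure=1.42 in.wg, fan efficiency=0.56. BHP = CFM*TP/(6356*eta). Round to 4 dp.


BHP = 16108 * 1.42 / (6356 * 0.56) = 6.4263 hp

6.4263 hp


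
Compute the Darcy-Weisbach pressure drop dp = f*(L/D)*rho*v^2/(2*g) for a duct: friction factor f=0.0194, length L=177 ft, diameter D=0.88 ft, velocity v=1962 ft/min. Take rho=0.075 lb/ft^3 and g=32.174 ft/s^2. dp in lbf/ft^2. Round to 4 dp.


v_fps = 1962/60 = 32.7 ft/s
dp = 0.0194*(177/0.88)*0.075*32.7^2/(2*32.174) = 4.8631 lbf/ft^2

4.8631 lbf/ft^2


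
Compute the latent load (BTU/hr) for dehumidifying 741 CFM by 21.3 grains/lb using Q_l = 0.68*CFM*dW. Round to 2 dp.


Q = 0.68 * 741 * 21.3 = 10732.64 BTU/hr

10732.64 BTU/hr


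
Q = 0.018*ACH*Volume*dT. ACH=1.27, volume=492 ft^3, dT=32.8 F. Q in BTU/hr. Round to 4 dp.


Q = 0.018 * 1.27 * 492 * 32.8 = 368.9055 BTU/hr

368.9055 BTU/hr


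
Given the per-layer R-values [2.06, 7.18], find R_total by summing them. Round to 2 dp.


R_total = 2.06 + 7.18 = 9.24

9.24


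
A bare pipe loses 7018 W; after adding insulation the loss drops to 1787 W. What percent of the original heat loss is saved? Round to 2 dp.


Savings = ((7018-1787)/7018)*100 = 74.54 %

74.54 %


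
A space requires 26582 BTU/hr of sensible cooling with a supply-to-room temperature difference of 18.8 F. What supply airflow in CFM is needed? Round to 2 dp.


CFM = 26582 / (1.08 * 18.8) = 1309.20

1309.20 CFM


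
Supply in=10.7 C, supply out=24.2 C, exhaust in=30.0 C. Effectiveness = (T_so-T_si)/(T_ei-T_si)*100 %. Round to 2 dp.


eff = (24.2-10.7)/(30.0-10.7)*100 = 69.95 %

69.95 %


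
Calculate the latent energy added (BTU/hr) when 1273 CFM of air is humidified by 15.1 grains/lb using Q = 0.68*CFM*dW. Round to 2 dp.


Q = 0.68 * 1273 * 15.1 = 13071.16 BTU/hr

13071.16 BTU/hr


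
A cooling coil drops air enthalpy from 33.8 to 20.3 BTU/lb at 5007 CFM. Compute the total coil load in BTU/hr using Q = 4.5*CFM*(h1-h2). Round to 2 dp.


Q = 4.5 * 5007 * (33.8 - 20.3) = 304175.25 BTU/hr

304175.25 BTU/hr


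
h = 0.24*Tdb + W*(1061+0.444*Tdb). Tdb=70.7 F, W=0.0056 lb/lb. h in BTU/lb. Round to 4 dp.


h = 0.24*70.7 + 0.0056*(1061+0.444*70.7) = 23.0854 BTU/lb

23.0854 BTU/lb


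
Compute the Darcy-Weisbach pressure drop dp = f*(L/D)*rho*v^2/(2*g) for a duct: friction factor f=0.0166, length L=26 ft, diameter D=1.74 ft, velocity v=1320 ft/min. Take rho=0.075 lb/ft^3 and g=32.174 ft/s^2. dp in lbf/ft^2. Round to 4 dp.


v_fps = 1320/60 = 22.0 ft/s
dp = 0.0166*(26/1.74)*0.075*22.0^2/(2*32.174) = 0.1399 lbf/ft^2

0.1399 lbf/ft^2


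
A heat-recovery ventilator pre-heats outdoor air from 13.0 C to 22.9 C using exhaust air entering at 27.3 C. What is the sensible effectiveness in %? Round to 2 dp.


eff = (22.9-13.0)/(27.3-13.0)*100 = 69.23 %

69.23 %


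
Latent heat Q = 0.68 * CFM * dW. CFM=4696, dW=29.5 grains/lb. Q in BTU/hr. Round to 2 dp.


Q = 0.68 * 4696 * 29.5 = 94201.76 BTU/hr

94201.76 BTU/hr


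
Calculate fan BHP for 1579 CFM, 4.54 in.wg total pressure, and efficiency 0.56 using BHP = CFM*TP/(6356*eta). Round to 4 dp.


BHP = 1579 * 4.54 / (6356 * 0.56) = 2.0140 hp

2.0140 hp


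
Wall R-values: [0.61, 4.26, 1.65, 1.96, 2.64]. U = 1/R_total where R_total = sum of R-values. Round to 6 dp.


R_total = 0.61 + 4.26 + 1.65 + 1.96 + 2.64 = 11.12
U = 1/11.12 = 0.089928

0.089928


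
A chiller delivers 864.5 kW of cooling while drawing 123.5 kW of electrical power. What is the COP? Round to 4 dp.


COP = 864.5 / 123.5 = 7.0000

7.0000


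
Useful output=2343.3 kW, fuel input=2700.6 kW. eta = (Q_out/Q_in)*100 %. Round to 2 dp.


eta = (2343.3/2700.6)*100 = 86.77 %

86.77 %


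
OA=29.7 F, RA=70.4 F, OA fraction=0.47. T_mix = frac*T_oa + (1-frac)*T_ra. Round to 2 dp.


T_mix = 0.47*29.7 + 0.53*70.4 = 51.27 F

51.27 F


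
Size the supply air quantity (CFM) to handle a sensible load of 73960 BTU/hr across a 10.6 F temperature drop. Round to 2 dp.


CFM = 73960 / (1.08 * 10.6) = 6460.52

6460.52 CFM


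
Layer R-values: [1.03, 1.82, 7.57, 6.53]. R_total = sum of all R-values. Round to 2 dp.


R_total = 1.03 + 1.82 + 7.57 + 6.53 = 16.95

16.95


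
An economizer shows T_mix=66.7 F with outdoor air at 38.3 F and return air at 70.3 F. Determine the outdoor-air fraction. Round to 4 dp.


frac = (66.7 - 70.3) / (38.3 - 70.3) = 0.1125

0.1125


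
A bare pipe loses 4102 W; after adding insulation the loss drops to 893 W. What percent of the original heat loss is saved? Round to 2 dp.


Savings = ((4102-893)/4102)*100 = 78.23 %

78.23 %


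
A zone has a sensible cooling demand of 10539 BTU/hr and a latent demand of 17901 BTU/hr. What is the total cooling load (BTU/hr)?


Qt = 10539 + 17901 = 28440 BTU/hr

28440 BTU/hr


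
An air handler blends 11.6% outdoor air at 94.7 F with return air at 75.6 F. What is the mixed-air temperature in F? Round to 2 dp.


T_mix = 75.6 + (11.6/100)*(94.7-75.6) = 77.82 F

77.82 F


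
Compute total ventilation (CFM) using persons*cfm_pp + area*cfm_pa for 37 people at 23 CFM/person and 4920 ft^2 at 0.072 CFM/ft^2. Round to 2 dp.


Total = 37*23 + 4920*0.072 = 1205.24 CFM

1205.24 CFM


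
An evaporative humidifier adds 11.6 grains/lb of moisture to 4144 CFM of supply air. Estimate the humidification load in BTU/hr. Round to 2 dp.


Q = 0.68 * 4144 * 11.6 = 32687.87 BTU/hr

32687.87 BTU/hr


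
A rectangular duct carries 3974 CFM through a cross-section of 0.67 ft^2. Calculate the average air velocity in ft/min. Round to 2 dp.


V = 3974 / 0.67 = 5931.34 ft/min

5931.34 ft/min


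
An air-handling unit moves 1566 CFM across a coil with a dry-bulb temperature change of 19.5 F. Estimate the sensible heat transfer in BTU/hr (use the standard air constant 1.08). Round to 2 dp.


Q = 1.08 * 1566 * 19.5 = 32979.96 BTU/hr

32979.96 BTU/hr


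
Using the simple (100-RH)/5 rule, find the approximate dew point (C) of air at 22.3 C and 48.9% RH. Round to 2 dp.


Td = 22.3 - (100-48.9)/5 = 12.08 C

12.08 C


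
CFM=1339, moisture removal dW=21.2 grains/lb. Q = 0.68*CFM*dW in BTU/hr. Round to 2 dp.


Q = 0.68 * 1339 * 21.2 = 19303.02 BTU/hr

19303.02 BTU/hr


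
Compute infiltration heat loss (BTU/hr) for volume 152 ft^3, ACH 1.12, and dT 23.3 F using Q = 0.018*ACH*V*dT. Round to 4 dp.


Q = 0.018 * 1.12 * 152 * 23.3 = 71.3987 BTU/hr

71.3987 BTU/hr


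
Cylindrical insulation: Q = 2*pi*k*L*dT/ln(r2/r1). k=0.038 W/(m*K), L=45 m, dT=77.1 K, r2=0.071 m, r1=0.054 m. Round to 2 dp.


Q = 2*pi*0.038*45*77.1/ln(0.071/0.054) = 3026.65 W

3026.65 W


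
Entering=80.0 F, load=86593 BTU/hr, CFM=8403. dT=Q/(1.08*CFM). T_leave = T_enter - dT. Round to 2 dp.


dT = 86593/(1.08*8403) = 9.5417
T_leave = 80.0 - 9.5417 = 70.46 F

70.46 F


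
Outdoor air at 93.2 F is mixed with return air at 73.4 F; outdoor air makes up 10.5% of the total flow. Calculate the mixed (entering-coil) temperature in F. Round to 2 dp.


T_mix = 73.4 + (10.5/100)*(93.2-73.4) = 75.48 F

75.48 F


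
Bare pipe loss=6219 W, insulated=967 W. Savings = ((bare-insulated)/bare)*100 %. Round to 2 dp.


Savings = ((6219-967)/6219)*100 = 84.45 %

84.45 %


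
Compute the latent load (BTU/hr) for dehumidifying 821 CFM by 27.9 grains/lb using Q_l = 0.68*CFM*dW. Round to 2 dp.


Q = 0.68 * 821 * 27.9 = 15576.01 BTU/hr

15576.01 BTU/hr


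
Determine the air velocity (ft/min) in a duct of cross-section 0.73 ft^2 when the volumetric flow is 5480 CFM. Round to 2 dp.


V = 5480 / 0.73 = 7506.85 ft/min

7506.85 ft/min


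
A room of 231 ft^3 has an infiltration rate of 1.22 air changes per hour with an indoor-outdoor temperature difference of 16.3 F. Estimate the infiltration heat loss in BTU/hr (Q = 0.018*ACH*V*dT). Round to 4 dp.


Q = 0.018 * 1.22 * 231 * 16.3 = 82.6860 BTU/hr

82.6860 BTU/hr


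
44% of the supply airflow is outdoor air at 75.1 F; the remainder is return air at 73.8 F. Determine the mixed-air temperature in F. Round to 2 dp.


T_mix = 0.44*75.1 + 0.56*73.8 = 74.37 F

74.37 F


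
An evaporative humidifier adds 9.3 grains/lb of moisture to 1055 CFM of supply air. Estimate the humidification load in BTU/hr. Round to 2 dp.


Q = 0.68 * 1055 * 9.3 = 6671.82 BTU/hr

6671.82 BTU/hr


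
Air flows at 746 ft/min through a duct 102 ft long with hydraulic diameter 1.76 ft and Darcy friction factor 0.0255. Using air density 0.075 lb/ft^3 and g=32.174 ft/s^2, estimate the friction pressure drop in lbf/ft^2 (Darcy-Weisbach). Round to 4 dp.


v_fps = 746/60 = 12.4333 ft/s
dp = 0.0255*(102/1.76)*0.075*12.4333^2/(2*32.174) = 0.2663 lbf/ft^2

0.2663 lbf/ft^2


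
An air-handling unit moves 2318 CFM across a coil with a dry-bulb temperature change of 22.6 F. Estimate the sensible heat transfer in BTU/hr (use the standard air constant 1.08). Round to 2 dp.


Q = 1.08 * 2318 * 22.6 = 56577.74 BTU/hr

56577.74 BTU/hr


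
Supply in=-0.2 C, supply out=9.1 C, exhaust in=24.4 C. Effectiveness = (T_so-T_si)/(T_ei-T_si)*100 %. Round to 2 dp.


eff = (9.1-(-0.2))/(24.4-(-0.2))*100 = 37.80 %

37.80 %


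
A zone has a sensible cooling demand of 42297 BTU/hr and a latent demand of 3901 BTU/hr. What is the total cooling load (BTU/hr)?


Qt = 42297 + 3901 = 46198 BTU/hr

46198 BTU/hr


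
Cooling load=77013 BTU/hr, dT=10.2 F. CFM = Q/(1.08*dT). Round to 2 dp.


CFM = 77013 / (1.08 * 10.2) = 6991.01

6991.01 CFM


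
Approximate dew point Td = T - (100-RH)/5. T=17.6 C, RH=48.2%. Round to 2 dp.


Td = 17.6 - (100-48.2)/5 = 7.24 C

7.24 C


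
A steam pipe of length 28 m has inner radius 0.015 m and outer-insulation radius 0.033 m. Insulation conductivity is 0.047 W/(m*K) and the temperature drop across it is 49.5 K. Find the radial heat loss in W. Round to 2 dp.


Q = 2*pi*0.047*28*49.5/ln(0.033/0.015) = 519.11 W

519.11 W


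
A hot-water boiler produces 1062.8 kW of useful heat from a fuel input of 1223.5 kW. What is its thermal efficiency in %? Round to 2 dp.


eta = (1062.8/1223.5)*100 = 86.87 %

86.87 %


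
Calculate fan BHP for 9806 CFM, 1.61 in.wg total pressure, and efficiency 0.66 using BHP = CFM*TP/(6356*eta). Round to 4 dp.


BHP = 9806 * 1.61 / (6356 * 0.66) = 3.7635 hp

3.7635 hp


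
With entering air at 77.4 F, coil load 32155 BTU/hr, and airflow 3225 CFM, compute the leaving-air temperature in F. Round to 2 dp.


dT = 32155/(1.08*3225) = 9.2320
T_leave = 77.4 - 9.2320 = 68.17 F

68.17 F


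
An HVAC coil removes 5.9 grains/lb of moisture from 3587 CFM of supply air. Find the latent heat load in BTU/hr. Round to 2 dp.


Q = 0.68 * 3587 * 5.9 = 14391.04 BTU/hr

14391.04 BTU/hr


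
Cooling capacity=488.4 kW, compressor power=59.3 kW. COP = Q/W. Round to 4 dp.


COP = 488.4 / 59.3 = 8.2361

8.2361


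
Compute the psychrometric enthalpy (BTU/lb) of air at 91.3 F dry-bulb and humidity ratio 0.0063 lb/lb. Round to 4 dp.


h = 0.24*91.3 + 0.0063*(1061+0.444*91.3) = 28.8517 BTU/lb

28.8517 BTU/lb


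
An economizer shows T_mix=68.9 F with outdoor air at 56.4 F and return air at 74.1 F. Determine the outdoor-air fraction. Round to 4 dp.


frac = (68.9 - 74.1) / (56.4 - 74.1) = 0.2938

0.2938


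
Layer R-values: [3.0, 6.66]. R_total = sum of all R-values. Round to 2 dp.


R_total = 3.0 + 6.66 = 9.66

9.66


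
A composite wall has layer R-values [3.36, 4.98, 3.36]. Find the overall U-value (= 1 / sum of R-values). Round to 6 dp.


R_total = 3.36 + 4.98 + 3.36 = 11.70
U = 1/11.70 = 0.085470

0.085470


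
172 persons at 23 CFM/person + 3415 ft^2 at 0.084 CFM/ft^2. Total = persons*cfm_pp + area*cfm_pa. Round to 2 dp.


Total = 172*23 + 3415*0.084 = 4242.86 CFM

4242.86 CFM


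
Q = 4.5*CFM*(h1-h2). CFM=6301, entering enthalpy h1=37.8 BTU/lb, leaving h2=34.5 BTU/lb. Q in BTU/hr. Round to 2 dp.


Q = 4.5 * 6301 * (37.8 - 34.5) = 93569.85 BTU/hr

93569.85 BTU/hr


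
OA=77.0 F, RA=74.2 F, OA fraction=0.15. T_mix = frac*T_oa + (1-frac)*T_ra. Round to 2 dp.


T_mix = 0.15*77.0 + 0.85*74.2 = 74.62 F

74.62 F


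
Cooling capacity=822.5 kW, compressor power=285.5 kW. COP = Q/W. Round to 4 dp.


COP = 822.5 / 285.5 = 2.8809

2.8809


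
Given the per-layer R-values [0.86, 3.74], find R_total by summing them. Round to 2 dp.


R_total = 0.86 + 3.74 = 4.60

4.60


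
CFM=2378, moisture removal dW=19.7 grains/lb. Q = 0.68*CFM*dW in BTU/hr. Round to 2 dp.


Q = 0.68 * 2378 * 19.7 = 31855.69 BTU/hr

31855.69 BTU/hr


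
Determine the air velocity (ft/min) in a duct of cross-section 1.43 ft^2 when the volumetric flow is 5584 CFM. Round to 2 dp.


V = 5584 / 1.43 = 3904.90 ft/min

3904.90 ft/min


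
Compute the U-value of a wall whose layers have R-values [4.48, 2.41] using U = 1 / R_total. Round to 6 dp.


R_total = 4.48 + 2.41 = 6.89
U = 1/6.89 = 0.145138

0.145138


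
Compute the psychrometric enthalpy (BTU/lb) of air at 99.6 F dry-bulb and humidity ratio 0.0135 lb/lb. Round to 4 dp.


h = 0.24*99.6 + 0.0135*(1061+0.444*99.6) = 38.8245 BTU/lb

38.8245 BTU/lb


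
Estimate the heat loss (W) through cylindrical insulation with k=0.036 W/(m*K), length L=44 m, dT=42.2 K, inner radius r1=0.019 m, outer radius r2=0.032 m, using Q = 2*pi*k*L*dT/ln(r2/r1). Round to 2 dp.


Q = 2*pi*0.036*44*42.2/ln(0.032/0.019) = 805.68 W

805.68 W


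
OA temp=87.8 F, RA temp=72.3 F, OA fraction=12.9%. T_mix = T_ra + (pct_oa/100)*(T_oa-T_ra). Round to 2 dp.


T_mix = 72.3 + (12.9/100)*(87.8-72.3) = 74.30 F

74.30 F


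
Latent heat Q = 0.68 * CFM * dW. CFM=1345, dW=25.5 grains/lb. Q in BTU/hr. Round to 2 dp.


Q = 0.68 * 1345 * 25.5 = 23322.30 BTU/hr

23322.30 BTU/hr


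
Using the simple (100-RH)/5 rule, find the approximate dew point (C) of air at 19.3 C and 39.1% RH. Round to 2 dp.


Td = 19.3 - (100-39.1)/5 = 7.12 C

7.12 C


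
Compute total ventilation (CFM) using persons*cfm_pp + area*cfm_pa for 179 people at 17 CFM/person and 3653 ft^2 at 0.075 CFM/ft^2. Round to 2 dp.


Total = 179*17 + 3653*0.075 = 3316.98 CFM

3316.98 CFM


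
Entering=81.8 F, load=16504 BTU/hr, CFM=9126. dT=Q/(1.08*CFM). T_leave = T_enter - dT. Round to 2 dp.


dT = 16504/(1.08*9126) = 1.6745
T_leave = 81.8 - 1.6745 = 80.13 F

80.13 F


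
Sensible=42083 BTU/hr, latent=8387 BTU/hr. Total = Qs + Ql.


Qt = 42083 + 8387 = 50470 BTU/hr

50470 BTU/hr


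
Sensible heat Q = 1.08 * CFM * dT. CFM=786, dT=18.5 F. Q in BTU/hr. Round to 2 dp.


Q = 1.08 * 786 * 18.5 = 15704.28 BTU/hr

15704.28 BTU/hr


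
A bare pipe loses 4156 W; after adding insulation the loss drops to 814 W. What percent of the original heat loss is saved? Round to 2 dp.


Savings = ((4156-814)/4156)*100 = 80.41 %

80.41 %


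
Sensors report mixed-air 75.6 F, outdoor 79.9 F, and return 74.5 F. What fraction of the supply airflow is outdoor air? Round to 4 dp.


frac = (75.6 - 74.5) / (79.9 - 74.5) = 0.2037

0.2037


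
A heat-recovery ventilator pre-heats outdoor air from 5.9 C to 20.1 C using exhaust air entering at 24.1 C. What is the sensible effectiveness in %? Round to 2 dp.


eff = (20.1-5.9)/(24.1-5.9)*100 = 78.02 %

78.02 %


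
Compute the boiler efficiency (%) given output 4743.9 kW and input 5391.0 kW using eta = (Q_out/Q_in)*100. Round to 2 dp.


eta = (4743.9/5391.0)*100 = 88.00 %

88.00 %


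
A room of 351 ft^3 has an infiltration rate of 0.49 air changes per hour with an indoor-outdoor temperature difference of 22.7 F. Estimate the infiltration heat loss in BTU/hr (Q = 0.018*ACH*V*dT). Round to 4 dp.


Q = 0.018 * 0.49 * 351 * 22.7 = 70.2751 BTU/hr

70.2751 BTU/hr


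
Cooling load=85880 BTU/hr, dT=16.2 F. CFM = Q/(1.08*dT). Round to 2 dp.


CFM = 85880 / (1.08 * 16.2) = 4908.55

4908.55 CFM


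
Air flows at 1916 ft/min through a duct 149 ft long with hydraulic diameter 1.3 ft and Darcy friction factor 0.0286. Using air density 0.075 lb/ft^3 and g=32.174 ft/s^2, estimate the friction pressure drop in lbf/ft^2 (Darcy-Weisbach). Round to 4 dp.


v_fps = 1916/60 = 31.9333 ft/s
dp = 0.0286*(149/1.3)*0.075*31.9333^2/(2*32.174) = 3.8960 lbf/ft^2

3.8960 lbf/ft^2


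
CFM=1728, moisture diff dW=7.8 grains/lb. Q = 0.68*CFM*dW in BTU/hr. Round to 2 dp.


Q = 0.68 * 1728 * 7.8 = 9165.31 BTU/hr

9165.31 BTU/hr


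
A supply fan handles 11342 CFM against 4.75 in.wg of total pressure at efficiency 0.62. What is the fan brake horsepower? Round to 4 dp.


BHP = 11342 * 4.75 / (6356 * 0.62) = 13.6712 hp

13.6712 hp


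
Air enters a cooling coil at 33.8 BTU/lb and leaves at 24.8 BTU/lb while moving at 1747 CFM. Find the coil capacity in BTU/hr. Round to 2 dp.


Q = 4.5 * 1747 * (33.8 - 24.8) = 70753.50 BTU/hr

70753.50 BTU/hr


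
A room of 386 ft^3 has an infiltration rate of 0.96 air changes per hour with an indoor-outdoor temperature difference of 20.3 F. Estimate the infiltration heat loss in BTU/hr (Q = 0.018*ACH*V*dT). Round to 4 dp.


Q = 0.018 * 0.96 * 386 * 20.3 = 135.4026 BTU/hr

135.4026 BTU/hr


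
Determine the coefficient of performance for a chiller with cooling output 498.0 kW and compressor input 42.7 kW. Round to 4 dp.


COP = 498.0 / 42.7 = 11.6628

11.6628


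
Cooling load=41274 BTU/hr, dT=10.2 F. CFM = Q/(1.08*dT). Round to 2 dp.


CFM = 41274 / (1.08 * 10.2) = 3746.73

3746.73 CFM


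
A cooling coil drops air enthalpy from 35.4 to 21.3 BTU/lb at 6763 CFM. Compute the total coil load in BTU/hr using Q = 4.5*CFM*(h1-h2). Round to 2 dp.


Q = 4.5 * 6763 * (35.4 - 21.3) = 429112.35 BTU/hr

429112.35 BTU/hr


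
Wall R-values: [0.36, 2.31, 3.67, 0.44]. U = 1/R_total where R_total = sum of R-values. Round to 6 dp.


R_total = 0.36 + 2.31 + 3.67 + 0.44 = 6.78
U = 1/6.78 = 0.147493

0.147493


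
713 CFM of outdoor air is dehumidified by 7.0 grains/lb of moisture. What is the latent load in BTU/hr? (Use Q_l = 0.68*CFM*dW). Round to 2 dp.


Q = 0.68 * 713 * 7.0 = 3393.88 BTU/hr

3393.88 BTU/hr


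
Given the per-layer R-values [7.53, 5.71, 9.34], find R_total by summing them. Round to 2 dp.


R_total = 7.53 + 5.71 + 9.34 = 22.58

22.58


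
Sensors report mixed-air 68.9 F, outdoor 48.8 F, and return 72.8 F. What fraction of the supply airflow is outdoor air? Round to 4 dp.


frac = (68.9 - 72.8) / (48.8 - 72.8) = 0.1625

0.1625


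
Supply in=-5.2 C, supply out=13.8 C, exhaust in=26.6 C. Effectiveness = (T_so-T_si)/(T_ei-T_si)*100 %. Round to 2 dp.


eff = (13.8-(-5.2))/(26.6-(-5.2))*100 = 59.75 %

59.75 %


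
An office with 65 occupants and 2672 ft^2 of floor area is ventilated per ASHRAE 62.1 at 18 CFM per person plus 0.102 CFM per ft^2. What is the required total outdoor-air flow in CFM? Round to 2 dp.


Total = 65*18 + 2672*0.102 = 1442.54 CFM

1442.54 CFM


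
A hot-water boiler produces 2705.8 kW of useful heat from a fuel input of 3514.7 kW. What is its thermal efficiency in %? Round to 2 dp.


eta = (2705.8/3514.7)*100 = 76.99 %

76.99 %


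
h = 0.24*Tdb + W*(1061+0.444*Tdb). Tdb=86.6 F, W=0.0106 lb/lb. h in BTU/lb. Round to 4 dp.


h = 0.24*86.6 + 0.0106*(1061+0.444*86.6) = 32.4382 BTU/lb

32.4382 BTU/lb


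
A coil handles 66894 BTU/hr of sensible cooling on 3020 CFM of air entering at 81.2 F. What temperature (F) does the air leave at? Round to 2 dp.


dT = 66894/(1.08*3020) = 20.5096
T_leave = 81.2 - 20.5096 = 60.69 F

60.69 F


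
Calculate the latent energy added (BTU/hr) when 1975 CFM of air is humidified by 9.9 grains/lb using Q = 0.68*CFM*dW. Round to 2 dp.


Q = 0.68 * 1975 * 9.9 = 13295.70 BTU/hr

13295.70 BTU/hr


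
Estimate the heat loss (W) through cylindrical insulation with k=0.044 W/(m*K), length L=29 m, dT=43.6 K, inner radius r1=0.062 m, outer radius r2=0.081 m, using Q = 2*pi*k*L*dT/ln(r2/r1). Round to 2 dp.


Q = 2*pi*0.044*29*43.6/ln(0.081/0.062) = 1307.66 W

1307.66 W


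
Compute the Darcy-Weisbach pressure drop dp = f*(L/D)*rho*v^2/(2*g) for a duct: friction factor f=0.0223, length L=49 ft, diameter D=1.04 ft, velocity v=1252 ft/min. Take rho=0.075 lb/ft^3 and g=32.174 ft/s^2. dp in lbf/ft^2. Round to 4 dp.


v_fps = 1252/60 = 20.8667 ft/s
dp = 0.0223*(49/1.04)*0.075*20.8667^2/(2*32.174) = 0.5332 lbf/ft^2

0.5332 lbf/ft^2


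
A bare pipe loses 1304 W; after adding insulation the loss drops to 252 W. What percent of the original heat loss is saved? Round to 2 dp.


Savings = ((1304-252)/1304)*100 = 80.67 %

80.67 %


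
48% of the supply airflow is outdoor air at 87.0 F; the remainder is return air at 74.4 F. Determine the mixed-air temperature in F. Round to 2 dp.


T_mix = 0.48*87.0 + 0.52*74.4 = 80.45 F

80.45 F


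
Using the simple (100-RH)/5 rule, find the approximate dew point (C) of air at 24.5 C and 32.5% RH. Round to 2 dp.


Td = 24.5 - (100-32.5)/5 = 11.00 C

11.00 C


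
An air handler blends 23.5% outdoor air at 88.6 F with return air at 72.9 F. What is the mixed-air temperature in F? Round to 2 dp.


T_mix = 72.9 + (23.5/100)*(88.6-72.9) = 76.59 F

76.59 F


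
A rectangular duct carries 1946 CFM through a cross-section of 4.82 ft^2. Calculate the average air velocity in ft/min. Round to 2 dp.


V = 1946 / 4.82 = 403.73 ft/min

403.73 ft/min


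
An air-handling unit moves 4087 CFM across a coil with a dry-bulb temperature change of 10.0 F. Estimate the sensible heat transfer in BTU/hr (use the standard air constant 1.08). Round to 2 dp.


Q = 1.08 * 4087 * 10.0 = 44139.60 BTU/hr

44139.60 BTU/hr


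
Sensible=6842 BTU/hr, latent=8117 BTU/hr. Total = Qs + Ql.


Qt = 6842 + 8117 = 14959 BTU/hr

14959 BTU/hr


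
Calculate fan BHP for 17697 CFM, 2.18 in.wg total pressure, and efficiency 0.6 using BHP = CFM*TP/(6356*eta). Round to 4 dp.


BHP = 17697 * 2.18 / (6356 * 0.6) = 10.1163 hp

10.1163 hp


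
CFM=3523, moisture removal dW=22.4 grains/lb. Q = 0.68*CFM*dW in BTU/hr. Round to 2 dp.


Q = 0.68 * 3523 * 22.4 = 53662.34 BTU/hr

53662.34 BTU/hr


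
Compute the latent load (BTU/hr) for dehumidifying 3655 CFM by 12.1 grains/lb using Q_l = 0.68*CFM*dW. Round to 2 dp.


Q = 0.68 * 3655 * 12.1 = 30073.34 BTU/hr

30073.34 BTU/hr


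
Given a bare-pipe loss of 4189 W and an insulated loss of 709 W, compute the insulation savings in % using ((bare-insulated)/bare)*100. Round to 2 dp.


Savings = ((4189-709)/4189)*100 = 83.07 %

83.07 %


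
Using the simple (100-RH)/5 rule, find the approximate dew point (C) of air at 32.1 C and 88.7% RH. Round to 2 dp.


Td = 32.1 - (100-88.7)/5 = 29.84 C

29.84 C


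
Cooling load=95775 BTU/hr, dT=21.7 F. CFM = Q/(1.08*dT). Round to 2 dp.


CFM = 95775 / (1.08 * 21.7) = 4086.66

4086.66 CFM


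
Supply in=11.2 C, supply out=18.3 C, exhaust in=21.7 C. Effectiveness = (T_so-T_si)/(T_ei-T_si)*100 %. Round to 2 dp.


eff = (18.3-11.2)/(21.7-11.2)*100 = 67.62 %

67.62 %


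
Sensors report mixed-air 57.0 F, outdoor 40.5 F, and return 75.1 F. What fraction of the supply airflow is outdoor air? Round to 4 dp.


frac = (57.0 - 75.1) / (40.5 - 75.1) = 0.5231

0.5231


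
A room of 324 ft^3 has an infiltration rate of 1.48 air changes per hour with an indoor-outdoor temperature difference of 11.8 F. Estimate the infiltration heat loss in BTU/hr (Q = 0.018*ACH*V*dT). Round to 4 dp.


Q = 0.018 * 1.48 * 324 * 11.8 = 101.8500 BTU/hr

101.8500 BTU/hr


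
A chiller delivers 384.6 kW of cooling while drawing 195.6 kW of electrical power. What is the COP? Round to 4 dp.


COP = 384.6 / 195.6 = 1.9663

1.9663


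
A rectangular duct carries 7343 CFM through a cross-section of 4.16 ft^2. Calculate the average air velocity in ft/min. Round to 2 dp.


V = 7343 / 4.16 = 1765.14 ft/min

1765.14 ft/min


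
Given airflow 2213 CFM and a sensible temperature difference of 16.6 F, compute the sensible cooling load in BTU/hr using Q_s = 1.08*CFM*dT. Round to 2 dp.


Q = 1.08 * 2213 * 16.6 = 39674.66 BTU/hr

39674.66 BTU/hr


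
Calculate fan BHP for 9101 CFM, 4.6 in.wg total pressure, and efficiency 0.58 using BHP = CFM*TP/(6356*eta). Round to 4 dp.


BHP = 9101 * 4.6 / (6356 * 0.58) = 11.3563 hp

11.3563 hp


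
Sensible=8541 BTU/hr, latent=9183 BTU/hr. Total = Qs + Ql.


Qt = 8541 + 9183 = 17724 BTU/hr

17724 BTU/hr


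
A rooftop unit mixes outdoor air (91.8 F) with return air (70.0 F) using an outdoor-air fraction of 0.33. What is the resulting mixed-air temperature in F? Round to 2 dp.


T_mix = 0.33*91.8 + 0.67*70.0 = 77.19 F

77.19 F


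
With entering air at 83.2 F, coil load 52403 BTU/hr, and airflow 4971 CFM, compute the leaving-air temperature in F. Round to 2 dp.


dT = 52403/(1.08*4971) = 9.7609
T_leave = 83.2 - 9.7609 = 73.44 F

73.44 F


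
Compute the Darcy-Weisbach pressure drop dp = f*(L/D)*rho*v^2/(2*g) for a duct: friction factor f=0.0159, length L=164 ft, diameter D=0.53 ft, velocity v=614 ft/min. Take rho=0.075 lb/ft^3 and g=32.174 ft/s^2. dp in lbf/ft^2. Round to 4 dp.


v_fps = 614/60 = 10.2333 ft/s
dp = 0.0159*(164/0.53)*0.075*10.2333^2/(2*32.174) = 0.6005 lbf/ft^2

0.6005 lbf/ft^2


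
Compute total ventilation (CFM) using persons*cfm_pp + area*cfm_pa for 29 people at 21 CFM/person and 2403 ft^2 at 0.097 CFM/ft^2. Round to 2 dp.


Total = 29*21 + 2403*0.097 = 842.09 CFM

842.09 CFM


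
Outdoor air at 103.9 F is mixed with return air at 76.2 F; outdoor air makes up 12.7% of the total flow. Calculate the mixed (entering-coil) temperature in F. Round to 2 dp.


T_mix = 76.2 + (12.7/100)*(103.9-76.2) = 79.72 F

79.72 F


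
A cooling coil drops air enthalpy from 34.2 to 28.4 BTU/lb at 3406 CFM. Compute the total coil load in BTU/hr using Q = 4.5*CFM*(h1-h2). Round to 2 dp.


Q = 4.5 * 3406 * (34.2 - 28.4) = 88896.60 BTU/hr

88896.60 BTU/hr


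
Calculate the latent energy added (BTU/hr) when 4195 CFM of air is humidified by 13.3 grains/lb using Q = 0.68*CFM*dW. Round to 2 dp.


Q = 0.68 * 4195 * 13.3 = 37939.58 BTU/hr

37939.58 BTU/hr


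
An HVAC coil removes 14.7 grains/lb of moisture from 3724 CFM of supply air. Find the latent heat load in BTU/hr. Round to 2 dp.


Q = 0.68 * 3724 * 14.7 = 37225.10 BTU/hr

37225.10 BTU/hr


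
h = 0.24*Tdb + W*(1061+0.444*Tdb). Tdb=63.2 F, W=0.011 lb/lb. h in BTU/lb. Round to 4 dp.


h = 0.24*63.2 + 0.011*(1061+0.444*63.2) = 27.1477 BTU/lb

27.1477 BTU/lb


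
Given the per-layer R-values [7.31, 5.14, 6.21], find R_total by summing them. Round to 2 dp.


R_total = 7.31 + 5.14 + 6.21 = 18.66

18.66


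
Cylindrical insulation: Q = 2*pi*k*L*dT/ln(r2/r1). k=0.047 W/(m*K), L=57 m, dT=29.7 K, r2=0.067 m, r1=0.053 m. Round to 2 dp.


Q = 2*pi*0.047*57*29.7/ln(0.067/0.053) = 2132.80 W

2132.80 W


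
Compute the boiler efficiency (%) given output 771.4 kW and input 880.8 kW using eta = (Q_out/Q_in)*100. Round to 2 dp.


eta = (771.4/880.8)*100 = 87.58 %

87.58 %


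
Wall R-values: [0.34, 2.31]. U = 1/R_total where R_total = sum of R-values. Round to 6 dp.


R_total = 0.34 + 2.31 = 2.65
U = 1/2.65 = 0.377358

0.377358


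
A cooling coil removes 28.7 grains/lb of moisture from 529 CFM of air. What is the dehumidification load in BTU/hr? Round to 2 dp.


Q = 0.68 * 529 * 28.7 = 10323.96 BTU/hr

10323.96 BTU/hr


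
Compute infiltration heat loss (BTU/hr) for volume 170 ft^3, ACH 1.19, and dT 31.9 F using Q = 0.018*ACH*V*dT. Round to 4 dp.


Q = 0.018 * 1.19 * 170 * 31.9 = 116.1607 BTU/hr

116.1607 BTU/hr


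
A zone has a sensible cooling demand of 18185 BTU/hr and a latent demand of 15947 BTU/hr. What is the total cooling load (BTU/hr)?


Qt = 18185 + 15947 = 34132 BTU/hr

34132 BTU/hr


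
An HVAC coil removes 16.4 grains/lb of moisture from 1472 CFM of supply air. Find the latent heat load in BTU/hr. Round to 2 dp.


Q = 0.68 * 1472 * 16.4 = 16415.74 BTU/hr

16415.74 BTU/hr


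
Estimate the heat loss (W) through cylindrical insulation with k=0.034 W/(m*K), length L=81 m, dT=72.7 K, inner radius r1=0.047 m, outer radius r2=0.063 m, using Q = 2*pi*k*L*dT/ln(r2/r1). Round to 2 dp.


Q = 2*pi*0.034*81*72.7/ln(0.063/0.047) = 4293.68 W

4293.68 W


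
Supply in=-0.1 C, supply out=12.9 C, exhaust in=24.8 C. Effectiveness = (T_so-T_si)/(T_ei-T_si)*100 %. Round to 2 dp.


eff = (12.9-(-0.1))/(24.8-(-0.1))*100 = 52.21 %

52.21 %


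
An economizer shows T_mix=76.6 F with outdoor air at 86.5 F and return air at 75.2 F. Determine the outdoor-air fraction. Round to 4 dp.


frac = (76.6 - 75.2) / (86.5 - 75.2) = 0.1239

0.1239


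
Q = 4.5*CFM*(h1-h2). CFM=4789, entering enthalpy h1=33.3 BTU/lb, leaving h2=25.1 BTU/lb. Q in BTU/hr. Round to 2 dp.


Q = 4.5 * 4789 * (33.3 - 25.1) = 176714.10 BTU/hr

176714.10 BTU/hr


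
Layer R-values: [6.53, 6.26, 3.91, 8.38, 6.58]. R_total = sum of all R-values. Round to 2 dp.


R_total = 6.53 + 6.26 + 3.91 + 8.38 + 6.58 = 31.66

31.66


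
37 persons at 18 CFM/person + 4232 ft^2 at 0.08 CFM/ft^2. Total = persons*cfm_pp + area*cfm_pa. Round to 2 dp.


Total = 37*18 + 4232*0.08 = 1004.56 CFM

1004.56 CFM


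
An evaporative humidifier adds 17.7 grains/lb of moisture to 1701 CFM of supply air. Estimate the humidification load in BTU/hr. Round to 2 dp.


Q = 0.68 * 1701 * 17.7 = 20473.24 BTU/hr

20473.24 BTU/hr


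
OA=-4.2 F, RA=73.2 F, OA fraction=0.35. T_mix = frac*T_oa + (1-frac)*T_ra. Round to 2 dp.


T_mix = 0.35*(-4.2) + 0.65*73.2 = 46.11 F

46.11 F


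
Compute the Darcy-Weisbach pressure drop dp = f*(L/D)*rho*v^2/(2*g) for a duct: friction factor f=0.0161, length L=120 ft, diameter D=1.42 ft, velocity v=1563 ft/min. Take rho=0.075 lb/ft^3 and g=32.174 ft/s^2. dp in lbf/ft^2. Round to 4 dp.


v_fps = 1563/60 = 26.05 ft/s
dp = 0.0161*(120/1.42)*0.075*26.05^2/(2*32.174) = 1.0761 lbf/ft^2

1.0761 lbf/ft^2


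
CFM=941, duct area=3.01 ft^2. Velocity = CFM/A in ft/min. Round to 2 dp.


V = 941 / 3.01 = 312.62 ft/min

312.62 ft/min


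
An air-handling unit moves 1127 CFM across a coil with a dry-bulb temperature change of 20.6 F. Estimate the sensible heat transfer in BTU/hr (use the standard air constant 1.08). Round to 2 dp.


Q = 1.08 * 1127 * 20.6 = 25073.50 BTU/hr

25073.50 BTU/hr


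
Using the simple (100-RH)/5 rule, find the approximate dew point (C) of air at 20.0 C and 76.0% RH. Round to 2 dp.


Td = 20.0 - (100-76.0)/5 = 15.20 C

15.20 C


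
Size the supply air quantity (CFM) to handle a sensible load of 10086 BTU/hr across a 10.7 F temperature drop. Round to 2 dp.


CFM = 10086 / (1.08 * 10.7) = 872.79

872.79 CFM


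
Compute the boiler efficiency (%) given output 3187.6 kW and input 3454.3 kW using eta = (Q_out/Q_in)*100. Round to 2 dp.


eta = (3187.6/3454.3)*100 = 92.28 %

92.28 %


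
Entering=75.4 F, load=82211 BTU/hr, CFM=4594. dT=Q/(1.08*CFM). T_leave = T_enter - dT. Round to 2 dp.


dT = 82211/(1.08*4594) = 16.5697
T_leave = 75.4 - 16.5697 = 58.83 F

58.83 F


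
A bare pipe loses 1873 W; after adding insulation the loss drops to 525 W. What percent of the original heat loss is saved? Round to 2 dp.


Savings = ((1873-525)/1873)*100 = 71.97 %

71.97 %


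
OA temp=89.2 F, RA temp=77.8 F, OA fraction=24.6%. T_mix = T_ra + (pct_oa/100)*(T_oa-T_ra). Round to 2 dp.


T_mix = 77.8 + (24.6/100)*(89.2-77.8) = 80.60 F

80.60 F


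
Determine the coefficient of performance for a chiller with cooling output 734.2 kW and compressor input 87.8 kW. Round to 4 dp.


COP = 734.2 / 87.8 = 8.3622

8.3622


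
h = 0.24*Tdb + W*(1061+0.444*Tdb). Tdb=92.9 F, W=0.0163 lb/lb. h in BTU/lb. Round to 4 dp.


h = 0.24*92.9 + 0.0163*(1061+0.444*92.9) = 40.2626 BTU/lb

40.2626 BTU/lb


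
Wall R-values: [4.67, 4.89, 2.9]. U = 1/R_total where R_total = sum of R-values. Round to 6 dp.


R_total = 4.67 + 4.89 + 2.9 = 12.46
U = 1/12.46 = 0.080257

0.080257


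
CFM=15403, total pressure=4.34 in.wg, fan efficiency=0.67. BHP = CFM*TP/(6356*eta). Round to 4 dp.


BHP = 15403 * 4.34 / (6356 * 0.67) = 15.6977 hp

15.6977 hp


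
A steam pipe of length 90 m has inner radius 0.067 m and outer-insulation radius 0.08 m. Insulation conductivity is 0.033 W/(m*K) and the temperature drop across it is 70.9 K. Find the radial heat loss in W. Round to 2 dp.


Q = 2*pi*0.033*90*70.9/ln(0.08/0.067) = 7460.89 W

7460.89 W


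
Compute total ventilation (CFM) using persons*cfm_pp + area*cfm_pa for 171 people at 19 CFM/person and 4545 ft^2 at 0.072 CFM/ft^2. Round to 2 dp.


Total = 171*19 + 4545*0.072 = 3576.24 CFM

3576.24 CFM


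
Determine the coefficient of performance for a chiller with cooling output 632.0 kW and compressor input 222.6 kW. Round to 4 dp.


COP = 632.0 / 222.6 = 2.8392

2.8392


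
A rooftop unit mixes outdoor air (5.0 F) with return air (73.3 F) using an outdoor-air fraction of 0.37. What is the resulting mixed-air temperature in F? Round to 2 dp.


T_mix = 0.37*5.0 + 0.63*73.3 = 48.03 F

48.03 F


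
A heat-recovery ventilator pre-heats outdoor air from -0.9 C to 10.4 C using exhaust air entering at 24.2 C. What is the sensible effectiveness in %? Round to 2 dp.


eff = (10.4-(-0.9))/(24.2-(-0.9))*100 = 45.02 %

45.02 %


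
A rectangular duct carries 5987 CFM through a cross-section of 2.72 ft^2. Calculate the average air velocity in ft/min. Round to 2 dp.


V = 5987 / 2.72 = 2201.10 ft/min

2201.10 ft/min


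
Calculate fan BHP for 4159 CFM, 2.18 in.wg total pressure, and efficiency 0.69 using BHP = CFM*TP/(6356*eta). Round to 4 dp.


BHP = 4159 * 2.18 / (6356 * 0.69) = 2.0673 hp

2.0673 hp


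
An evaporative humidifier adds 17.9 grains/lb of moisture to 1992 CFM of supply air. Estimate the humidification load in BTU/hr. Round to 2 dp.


Q = 0.68 * 1992 * 17.9 = 24246.62 BTU/hr

24246.62 BTU/hr


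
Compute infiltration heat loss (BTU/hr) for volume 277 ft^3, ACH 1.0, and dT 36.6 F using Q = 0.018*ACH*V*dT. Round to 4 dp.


Q = 0.018 * 1.0 * 277 * 36.6 = 182.4876 BTU/hr

182.4876 BTU/hr


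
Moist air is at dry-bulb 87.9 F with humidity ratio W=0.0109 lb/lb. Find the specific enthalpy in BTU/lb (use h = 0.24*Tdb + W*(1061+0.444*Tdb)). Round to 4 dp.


h = 0.24*87.9 + 0.0109*(1061+0.444*87.9) = 33.0863 BTU/lb

33.0863 BTU/lb


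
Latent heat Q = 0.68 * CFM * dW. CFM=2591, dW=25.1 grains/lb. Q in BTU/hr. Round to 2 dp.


Q = 0.68 * 2591 * 25.1 = 44223.19 BTU/hr

44223.19 BTU/hr


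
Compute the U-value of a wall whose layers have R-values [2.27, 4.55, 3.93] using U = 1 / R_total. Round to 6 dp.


R_total = 2.27 + 4.55 + 3.93 = 10.75
U = 1/10.75 = 0.093023

0.093023


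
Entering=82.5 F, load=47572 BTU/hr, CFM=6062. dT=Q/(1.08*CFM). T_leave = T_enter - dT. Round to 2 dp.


dT = 47572/(1.08*6062) = 7.2663
T_leave = 82.5 - 7.2663 = 75.23 F

75.23 F


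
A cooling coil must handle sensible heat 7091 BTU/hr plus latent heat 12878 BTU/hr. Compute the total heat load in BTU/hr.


Qt = 7091 + 12878 = 19969 BTU/hr

19969 BTU/hr


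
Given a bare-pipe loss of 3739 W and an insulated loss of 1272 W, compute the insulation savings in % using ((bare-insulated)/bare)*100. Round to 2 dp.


Savings = ((3739-1272)/3739)*100 = 65.98 %

65.98 %


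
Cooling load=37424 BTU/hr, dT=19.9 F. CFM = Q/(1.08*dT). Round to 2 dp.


CFM = 37424 / (1.08 * 19.9) = 1741.30

1741.30 CFM


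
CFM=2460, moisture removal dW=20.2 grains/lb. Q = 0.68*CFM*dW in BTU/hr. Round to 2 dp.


Q = 0.68 * 2460 * 20.2 = 33790.56 BTU/hr

33790.56 BTU/hr


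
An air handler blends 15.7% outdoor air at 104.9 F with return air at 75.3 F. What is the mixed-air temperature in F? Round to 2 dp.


T_mix = 75.3 + (15.7/100)*(104.9-75.3) = 79.95 F

79.95 F


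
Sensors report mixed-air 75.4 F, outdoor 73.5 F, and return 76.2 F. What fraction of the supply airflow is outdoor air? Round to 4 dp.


frac = (75.4 - 76.2) / (73.5 - 76.2) = 0.2963

0.2963


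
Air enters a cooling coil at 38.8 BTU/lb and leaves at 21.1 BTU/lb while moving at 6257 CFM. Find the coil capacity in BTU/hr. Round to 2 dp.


Q = 4.5 * 6257 * (38.8 - 21.1) = 498370.05 BTU/hr

498370.05 BTU/hr
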